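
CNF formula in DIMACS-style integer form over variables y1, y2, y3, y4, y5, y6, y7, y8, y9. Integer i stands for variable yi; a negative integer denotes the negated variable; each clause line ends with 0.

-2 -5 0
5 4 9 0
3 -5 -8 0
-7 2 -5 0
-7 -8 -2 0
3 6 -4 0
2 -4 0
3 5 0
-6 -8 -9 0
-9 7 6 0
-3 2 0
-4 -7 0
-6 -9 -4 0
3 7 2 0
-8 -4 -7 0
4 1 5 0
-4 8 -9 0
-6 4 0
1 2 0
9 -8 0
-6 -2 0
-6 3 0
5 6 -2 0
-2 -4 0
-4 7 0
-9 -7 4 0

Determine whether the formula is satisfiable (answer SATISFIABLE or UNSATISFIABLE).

UNSATISFIABLE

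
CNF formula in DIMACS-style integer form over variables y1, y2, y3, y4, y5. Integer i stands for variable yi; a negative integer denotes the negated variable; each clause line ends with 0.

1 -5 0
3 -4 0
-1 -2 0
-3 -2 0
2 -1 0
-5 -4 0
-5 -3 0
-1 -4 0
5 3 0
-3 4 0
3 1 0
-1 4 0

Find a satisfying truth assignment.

y1=False, y2=False, y3=True, y4=True, y5=False

Check each clause:
  1. (!y5 || y1) — !y5 is true.
  2. (!y4 || y3) — y3 is true.
  3. (!y1 || !y2) — !y2 is true.
  4. (!y3 || !y2) — !y2 is true.
  5. (y2 || !y1) — !y1 is true.
  6. (!y5 || !y4) — !y5 is true.
  7. (!y3 || !y5) — !y5 is true.
  8. (!y4 || !y1) — !y1 is true.
  9. (y3 || y5) — y3 is true.
  10. (!y3 || y4) — y4 is true.
  11. (y3 || y1) — y3 is true.
  12. (!y1 || y4) — y4 is true.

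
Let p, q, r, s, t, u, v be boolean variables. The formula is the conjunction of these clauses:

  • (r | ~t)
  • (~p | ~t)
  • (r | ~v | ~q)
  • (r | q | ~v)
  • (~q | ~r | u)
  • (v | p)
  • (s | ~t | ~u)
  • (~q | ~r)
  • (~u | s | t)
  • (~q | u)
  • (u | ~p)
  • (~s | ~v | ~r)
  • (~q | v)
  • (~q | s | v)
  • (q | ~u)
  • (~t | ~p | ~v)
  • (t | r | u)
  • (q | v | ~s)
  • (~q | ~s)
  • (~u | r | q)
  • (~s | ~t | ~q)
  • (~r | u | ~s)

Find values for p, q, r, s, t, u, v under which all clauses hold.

p = False, q = False, r = True, s = False, t = True, u = False, v = True

Branch on p: take p = False.
  then v is forced to True.
Set q = False and propagate.
  then r is forced to True.
  then s is forced to False.
  then u is forced to False.
t is now unconstrained; take t = True.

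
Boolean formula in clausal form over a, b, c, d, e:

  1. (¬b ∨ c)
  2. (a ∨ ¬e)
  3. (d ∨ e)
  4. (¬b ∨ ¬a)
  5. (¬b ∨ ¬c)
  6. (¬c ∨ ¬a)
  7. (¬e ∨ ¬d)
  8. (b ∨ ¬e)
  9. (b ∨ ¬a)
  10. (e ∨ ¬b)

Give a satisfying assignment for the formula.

Try a = False.
  then e is forced to False.
  then d is forced to True.
  then b is forced to False.
c is now unconstrained; take c = False.
Every clause has at least one true literal under this assignment.

a = F, b = F, c = F, d = T, e = F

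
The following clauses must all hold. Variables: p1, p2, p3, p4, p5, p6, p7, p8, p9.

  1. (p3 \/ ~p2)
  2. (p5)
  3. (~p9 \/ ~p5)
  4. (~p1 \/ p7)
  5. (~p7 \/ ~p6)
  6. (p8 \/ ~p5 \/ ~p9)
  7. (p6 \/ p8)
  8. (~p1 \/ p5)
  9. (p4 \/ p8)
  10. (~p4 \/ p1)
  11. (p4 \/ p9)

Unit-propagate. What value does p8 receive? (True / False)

True

(p5) stands alone — p5 = True.
(~p9 \/ ~p5): since p5 = True, the clause reduces to (~p9). p9 = False.
(p4 \/ p9): since p9 = False, the clause reduces to (p4). p4 = True.
(p1 \/ ~p4): since p4 = True, the clause reduces to (p1). p1 = True.
From (~p1 \/ p7) and p1 = True: p7 = True.
In (~p7 \/ ~p6), ~p7 is now false; ~p6 must hold, so p6 = False.
In (p8 \/ p6), p6 is now false; p8 must hold, so p8 = True.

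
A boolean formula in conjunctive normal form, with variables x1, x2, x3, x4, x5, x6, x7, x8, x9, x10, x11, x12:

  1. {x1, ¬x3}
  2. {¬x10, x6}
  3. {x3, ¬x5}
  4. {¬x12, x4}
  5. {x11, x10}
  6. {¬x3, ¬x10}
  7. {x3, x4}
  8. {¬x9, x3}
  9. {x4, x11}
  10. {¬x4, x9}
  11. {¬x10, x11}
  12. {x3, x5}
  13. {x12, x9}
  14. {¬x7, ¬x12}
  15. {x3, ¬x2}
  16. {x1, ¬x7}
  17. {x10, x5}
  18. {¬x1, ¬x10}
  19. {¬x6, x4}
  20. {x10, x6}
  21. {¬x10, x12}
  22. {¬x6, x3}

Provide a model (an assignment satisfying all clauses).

x1=True, x2=False, x3=True, x4=True, x5=True, x6=True, x7=True, x8=True, x9=True, x10=False, x11=True, x12=False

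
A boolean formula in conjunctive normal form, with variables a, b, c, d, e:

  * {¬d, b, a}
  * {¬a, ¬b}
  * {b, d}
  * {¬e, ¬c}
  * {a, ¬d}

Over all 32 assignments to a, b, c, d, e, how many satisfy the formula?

6

The models are:
  a=0 b=1 c=0 d=0 e=0
  a=0 b=1 c=0 d=0 e=1
  a=0 b=1 c=1 d=0 e=0
  a=1 b=0 c=0 d=1 e=0
  a=1 b=0 c=0 d=1 e=1
  a=1 b=0 c=1 d=1 e=0
That's 6 in total.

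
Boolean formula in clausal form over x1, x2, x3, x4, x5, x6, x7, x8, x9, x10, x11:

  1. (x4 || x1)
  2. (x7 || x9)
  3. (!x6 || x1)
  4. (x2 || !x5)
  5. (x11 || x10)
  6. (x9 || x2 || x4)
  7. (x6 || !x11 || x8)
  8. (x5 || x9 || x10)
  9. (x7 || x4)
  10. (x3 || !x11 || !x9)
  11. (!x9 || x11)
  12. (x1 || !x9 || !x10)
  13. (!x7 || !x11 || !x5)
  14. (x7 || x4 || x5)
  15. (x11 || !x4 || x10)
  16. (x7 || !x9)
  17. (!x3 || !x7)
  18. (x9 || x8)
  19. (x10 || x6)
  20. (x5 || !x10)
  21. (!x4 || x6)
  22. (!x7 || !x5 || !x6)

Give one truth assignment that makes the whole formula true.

x1=T, x2=T, x3=F, x4=F, x5=T, x6=F, x7=T, x8=T, x9=F, x10=T, x11=F

Pure literal: x1 appears only positively; assign x1 = True.
x2 occurs only positively in the remaining clauses — set x2 = True.
Try x3 = False.
The remaining clauses are satisfied by x4 = False, x5 = True, x6 = False, x7 = True, x8 = True, x9 = False, x10 = True, x11 = False.
Every clause has at least one true literal under this assignment.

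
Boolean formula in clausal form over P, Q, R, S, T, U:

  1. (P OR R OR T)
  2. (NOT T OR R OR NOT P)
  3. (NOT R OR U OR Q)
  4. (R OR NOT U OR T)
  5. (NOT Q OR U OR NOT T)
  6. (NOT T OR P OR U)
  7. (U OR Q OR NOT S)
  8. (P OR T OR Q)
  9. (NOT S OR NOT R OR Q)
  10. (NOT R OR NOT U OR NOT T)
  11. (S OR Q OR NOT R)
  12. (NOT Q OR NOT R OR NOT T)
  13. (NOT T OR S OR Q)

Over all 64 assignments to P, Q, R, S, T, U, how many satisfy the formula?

14

Split on T, then Q.
  T=T, Q=T: remaining (P,R,S,U) ∈ {(F,F,F,T); (F,F,T,T)} — 2.
  T=T, Q=F: remaining (P,R,S,U) ∈ {(F,F,T,T)} — 1.
  T=F, Q=T: S free; 5 ways for (P,R,U) × 2^1 = 10.
  T=F, Q=F: remaining (P,R,S,U) ∈ {(T,F,F,F)} — 1.
Total: 2 + 1 + 10 + 1 = 14.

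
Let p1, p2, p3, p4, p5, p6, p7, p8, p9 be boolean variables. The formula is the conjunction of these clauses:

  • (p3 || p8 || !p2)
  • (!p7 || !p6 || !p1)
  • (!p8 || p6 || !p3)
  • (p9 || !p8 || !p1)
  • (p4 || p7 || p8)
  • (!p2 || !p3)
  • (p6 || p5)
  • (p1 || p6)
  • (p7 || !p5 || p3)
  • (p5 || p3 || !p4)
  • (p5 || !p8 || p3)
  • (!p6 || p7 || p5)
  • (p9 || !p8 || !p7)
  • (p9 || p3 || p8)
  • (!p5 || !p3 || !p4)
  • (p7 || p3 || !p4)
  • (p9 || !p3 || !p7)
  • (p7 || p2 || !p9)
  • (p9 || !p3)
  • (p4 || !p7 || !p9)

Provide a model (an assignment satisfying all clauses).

p1 = 1  p2 = 0  p3 = 0  p4 = 1  p5 = 1  p6 = 0  p7 = 1  p8 = 0  p9 = 1

Check each clause:
  1. (!p2 || p3 || p8) — !p2 is true.
  2. (!p7 || !p6 || !p1) — !p6 is true.
  3. (p6 || !p8 || !p3) — !p8 is true.
  4. (!p1 || p9 || !p8) — !p8 is true.
  5. (p7 || p8 || p4) — p4 is true.
  6. (!p3 || !p2) — !p3 is true.
  7. (p6 || p5) — p5 is true.
  8. (p6 || p1) — p1 is true.
  9. (p3 || !p5 || p7) — p7 is true.
  10. (p5 || !p4 || p3) — p5 is true.
  11. (!p8 || p3 || p5) — !p8 is true.
  12. (p7 || !p6 || p5) — !p6 is true.
  13. (!p7 || p9 || !p8) — !p8 is true.
  14. (p9 || p3 || p8) — p9 is true.
  15. (!p4 || !p3 || !p5) — !p3 is true.
  16. (p7 || p3 || !p4) — p7 is true.
  17. (!p3 || p9 || !p7) — !p3 is true.
  18. (p2 || p7 || !p9) — p7 is true.
  19. (!p3 || p9) — p9 is true.
  20. (!p9 || !p7 || p4) — p4 is true.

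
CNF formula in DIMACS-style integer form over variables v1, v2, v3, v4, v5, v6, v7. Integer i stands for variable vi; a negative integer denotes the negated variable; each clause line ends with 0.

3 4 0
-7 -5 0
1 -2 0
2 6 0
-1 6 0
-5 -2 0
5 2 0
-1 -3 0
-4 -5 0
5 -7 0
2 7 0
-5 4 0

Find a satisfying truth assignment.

v1 = True  v2 = True  v3 = False  v4 = True  v5 = False  v6 = True  v7 = False

Check each clause:
  1. (v3 OR v4) — v4 is true.
  2. (NOT v7 OR NOT v5) — NOT v7 is true.
  3. (NOT v2 OR v1) — v1 is true.
  4. (v6 OR v2) — v2 is true.
  5. (NOT v1 OR v6) — v6 is true.
  6. (NOT v2 OR NOT v5) — NOT v5 is true.
  7. (v5 OR v2) — v2 is true.
  8. (NOT v3 OR NOT v1) — NOT v3 is true.
  9. (NOT v4 OR NOT v5) — NOT v5 is true.
  10. (NOT v7 OR v5) — NOT v7 is true.
  11. (v7 OR v2) — v2 is true.
  12. (NOT v5 OR v4) — NOT v5 is true.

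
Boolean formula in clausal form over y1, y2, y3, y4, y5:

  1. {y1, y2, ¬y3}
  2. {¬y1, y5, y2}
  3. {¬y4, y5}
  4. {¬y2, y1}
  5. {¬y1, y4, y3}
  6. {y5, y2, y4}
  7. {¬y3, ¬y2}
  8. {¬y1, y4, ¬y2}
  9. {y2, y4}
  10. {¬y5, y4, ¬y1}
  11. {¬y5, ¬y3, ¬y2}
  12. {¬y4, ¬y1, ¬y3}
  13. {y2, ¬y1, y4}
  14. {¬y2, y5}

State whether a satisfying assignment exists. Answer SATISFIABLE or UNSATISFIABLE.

SATISFIABLE

Branch on y1: take y1 = False.
  then y2 is forced to False.
  then y3 is forced to False.
  then y4 is forced to True.
  then y5 is forced to True.
Every clause has at least one true literal under this assignment.
So y1 = F, y2 = F, y3 = F, y4 = T, y5 = T is a satisfying assignment.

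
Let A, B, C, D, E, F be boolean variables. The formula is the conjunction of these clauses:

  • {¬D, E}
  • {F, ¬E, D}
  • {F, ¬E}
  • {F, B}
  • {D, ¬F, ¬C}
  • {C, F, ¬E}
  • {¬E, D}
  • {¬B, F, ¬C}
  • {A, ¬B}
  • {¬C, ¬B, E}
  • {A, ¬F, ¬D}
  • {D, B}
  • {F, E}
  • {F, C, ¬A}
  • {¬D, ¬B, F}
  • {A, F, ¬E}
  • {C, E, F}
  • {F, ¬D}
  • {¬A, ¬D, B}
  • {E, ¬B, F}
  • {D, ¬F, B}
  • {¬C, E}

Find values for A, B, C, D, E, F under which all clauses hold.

Set A = True and propagate.
The remaining clauses are satisfied by B = True, C = False, D = True, E = True, F = True.

A = True, B = True, C = False, D = True, E = True, F = True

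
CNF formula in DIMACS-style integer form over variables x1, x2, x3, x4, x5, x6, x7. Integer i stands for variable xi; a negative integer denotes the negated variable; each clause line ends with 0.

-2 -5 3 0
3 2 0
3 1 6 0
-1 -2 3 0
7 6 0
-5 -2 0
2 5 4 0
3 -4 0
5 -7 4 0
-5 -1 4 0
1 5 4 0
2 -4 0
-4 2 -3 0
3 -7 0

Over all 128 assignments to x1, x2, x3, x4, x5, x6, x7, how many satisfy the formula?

10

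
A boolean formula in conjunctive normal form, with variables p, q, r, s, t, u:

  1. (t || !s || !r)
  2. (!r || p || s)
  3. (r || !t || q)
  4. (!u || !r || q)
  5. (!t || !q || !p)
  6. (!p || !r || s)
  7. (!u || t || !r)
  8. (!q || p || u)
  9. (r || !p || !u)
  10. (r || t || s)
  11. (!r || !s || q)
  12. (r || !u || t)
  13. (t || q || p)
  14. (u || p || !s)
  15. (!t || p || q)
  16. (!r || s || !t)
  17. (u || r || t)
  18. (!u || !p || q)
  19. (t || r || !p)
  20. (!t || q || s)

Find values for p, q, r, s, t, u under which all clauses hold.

p=F, q=T, r=F, s=F, t=T, u=T

Check each clause:
  1. (!s || !r || t) — t is true.
  2. (!r || s || p) — !r is true.
  3. (!t || r || q) — q is true.
  4. (!u || q || !r) — q is true.
  5. (!t || !q || !p) — !p is true.
  6. (!p || !r || s) — !r is true.
  7. (!r || !u || t) — t is true.
  8. (!q || u || p) — u is true.
  9. (!p || r || !u) — !p is true.
  10. (r || t || s) — t is true.
  11. (!r || q || !s) — q is true.
  12. (r || !u || t) — t is true.
  13. (t || q || p) — q is true.
  14. (!s || u || p) — !s is true.
  15. (p || !t || q) — q is true.
  16. (!t || s || !r) — !r is true.
  17. (t || u || r) — t is true.
  18. (!p || q || !u) — q is true.
  19. (r || t || !p) — t is true.
  20. (!t || q || s) — q is true.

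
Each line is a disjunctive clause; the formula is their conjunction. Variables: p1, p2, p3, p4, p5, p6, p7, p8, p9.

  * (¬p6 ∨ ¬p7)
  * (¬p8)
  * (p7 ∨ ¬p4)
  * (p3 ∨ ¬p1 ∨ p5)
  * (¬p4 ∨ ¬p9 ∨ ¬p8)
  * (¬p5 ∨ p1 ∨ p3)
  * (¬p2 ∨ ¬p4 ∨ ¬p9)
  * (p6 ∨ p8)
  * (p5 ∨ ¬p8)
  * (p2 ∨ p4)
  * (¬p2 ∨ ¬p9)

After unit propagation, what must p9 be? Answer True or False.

False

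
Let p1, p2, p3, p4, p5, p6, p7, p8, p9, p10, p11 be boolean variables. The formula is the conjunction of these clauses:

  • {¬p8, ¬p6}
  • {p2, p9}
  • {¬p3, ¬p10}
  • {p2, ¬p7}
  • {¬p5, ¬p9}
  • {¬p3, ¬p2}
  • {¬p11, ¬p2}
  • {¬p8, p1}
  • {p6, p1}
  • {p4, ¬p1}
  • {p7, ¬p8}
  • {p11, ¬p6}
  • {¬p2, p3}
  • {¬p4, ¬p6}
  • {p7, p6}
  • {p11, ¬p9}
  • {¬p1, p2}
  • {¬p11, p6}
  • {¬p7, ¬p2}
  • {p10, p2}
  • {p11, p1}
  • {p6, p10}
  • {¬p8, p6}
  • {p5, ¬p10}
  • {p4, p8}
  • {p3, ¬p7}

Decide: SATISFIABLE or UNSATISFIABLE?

p2 = True:
  propagation gives p3=False; an empty clause results — contradiction.
p2 = False:
  propagation gives p9=True, p7=False, p5=False, p8=False; an empty clause results — contradiction.
Every branch closes, so no satisfying assignment exists.

UNSATISFIABLE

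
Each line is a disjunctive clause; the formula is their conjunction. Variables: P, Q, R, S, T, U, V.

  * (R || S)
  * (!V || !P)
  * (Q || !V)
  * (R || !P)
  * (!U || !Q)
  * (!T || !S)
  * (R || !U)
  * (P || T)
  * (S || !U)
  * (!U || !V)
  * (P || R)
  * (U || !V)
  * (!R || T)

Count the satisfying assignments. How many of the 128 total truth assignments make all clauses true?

Satisfying assignments:
  P=0 Q=0 R=1 S=0 T=1 U=0 V=0
  P=0 Q=1 R=1 S=0 T=1 U=0 V=0
  P=1 Q=0 R=1 S=0 T=1 U=0 V=0
  P=1 Q=1 R=1 S=0 T=1 U=0 V=0
Count: 4.

4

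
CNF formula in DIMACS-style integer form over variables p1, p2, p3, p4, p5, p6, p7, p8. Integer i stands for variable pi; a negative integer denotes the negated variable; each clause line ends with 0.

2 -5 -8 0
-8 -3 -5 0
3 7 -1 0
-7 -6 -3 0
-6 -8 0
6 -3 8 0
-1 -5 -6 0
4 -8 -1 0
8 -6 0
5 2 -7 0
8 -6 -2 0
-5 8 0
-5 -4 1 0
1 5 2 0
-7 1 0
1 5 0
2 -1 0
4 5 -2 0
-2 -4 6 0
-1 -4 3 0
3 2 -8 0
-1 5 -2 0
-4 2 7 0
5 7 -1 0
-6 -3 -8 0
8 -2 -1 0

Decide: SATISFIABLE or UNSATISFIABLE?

Try p1 = False.
  then p7 is forced to False.
  then p5 is forced to True.
  then p8 is forced to True.
  then p2 is forced to True.
  then p3 is forced to False.
  then p6 is forced to False.
  then p4 is forced to False.
Every clause has at least one true literal under this assignment.
So p1=False  p2=True  p3=False  p4=False  p5=True  p6=False  p7=False  p8=True is a satisfying assignment.

SATISFIABLE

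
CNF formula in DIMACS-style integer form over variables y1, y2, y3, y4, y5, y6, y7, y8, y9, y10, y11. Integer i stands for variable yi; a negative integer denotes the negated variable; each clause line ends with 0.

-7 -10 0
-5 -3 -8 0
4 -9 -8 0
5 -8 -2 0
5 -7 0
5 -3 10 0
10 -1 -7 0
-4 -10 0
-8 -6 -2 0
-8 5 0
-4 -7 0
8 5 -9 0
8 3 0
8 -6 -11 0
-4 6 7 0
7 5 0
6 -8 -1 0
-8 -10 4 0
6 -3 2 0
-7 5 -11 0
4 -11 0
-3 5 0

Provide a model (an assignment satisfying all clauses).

y1=False, y2=True, y3=True, y4=False, y5=True, y6=True, y7=True, y8=False, y9=True, y10=False, y11=False

Pure literal: y1 appears only negated; assign y1 = False.
y11 occurs only negated in the remaining clauses — set y11 = False.
Set y2 = True and propagate.
Try y3 = True.
  then y5 is forced to True.
  then y8 is forced to False.
For the remaining variables, y4 = False, y6 = True, y7 = True, y9 = True, y10 = False works.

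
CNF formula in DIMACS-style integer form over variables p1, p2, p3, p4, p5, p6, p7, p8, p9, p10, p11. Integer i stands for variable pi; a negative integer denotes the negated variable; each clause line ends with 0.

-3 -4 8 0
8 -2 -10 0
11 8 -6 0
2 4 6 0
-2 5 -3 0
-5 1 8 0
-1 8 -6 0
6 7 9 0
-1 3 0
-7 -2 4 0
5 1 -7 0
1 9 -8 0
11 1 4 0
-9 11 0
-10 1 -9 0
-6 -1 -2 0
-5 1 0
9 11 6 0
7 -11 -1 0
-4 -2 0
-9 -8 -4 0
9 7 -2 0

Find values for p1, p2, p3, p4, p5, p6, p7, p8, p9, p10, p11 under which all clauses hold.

p1=T, p2=F, p3=T, p4=T, p5=T, p6=F, p7=T, p8=T, p9=F, p10=T, p11=T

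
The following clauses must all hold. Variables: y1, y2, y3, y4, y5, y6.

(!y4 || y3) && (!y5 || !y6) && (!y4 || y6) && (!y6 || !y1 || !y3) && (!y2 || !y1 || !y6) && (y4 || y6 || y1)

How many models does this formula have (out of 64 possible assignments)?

15

Split on y6, then y1.
  y6=1, y1=1: remaining (y2,y3,y4,y5) ∈ {(0,0,0,0)} — 1.
  y6=1, y1=0: y2 free; 3 ways for (y3,y4,y5) × 2^1 = 6.
  y6=0, y1=1: forces y4=0; y2, y3, y5 free → 2^3 = 8.
  y6=0, y1=0: a clause becomes empty — 0.
Total: 1 + 6 + 8 + 0 = 15.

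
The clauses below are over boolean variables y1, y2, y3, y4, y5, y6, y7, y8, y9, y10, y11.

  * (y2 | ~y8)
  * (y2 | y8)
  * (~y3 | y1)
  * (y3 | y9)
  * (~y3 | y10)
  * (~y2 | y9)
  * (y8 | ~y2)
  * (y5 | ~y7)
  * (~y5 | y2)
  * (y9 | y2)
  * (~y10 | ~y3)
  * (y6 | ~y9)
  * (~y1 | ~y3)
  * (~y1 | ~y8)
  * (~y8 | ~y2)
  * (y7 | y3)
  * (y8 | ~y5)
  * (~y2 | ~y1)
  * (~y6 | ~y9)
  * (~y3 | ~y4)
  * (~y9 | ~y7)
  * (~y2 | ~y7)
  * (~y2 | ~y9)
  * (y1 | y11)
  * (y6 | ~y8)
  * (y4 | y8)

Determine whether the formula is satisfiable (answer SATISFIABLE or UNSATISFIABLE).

UNSATISFIABLE

y2 = True:
  propagation gives y9=True; an empty clause results — contradiction.
y2 = False:
  propagation gives y8=False; an empty clause results — contradiction.
Every branch closes, so no satisfying assignment exists.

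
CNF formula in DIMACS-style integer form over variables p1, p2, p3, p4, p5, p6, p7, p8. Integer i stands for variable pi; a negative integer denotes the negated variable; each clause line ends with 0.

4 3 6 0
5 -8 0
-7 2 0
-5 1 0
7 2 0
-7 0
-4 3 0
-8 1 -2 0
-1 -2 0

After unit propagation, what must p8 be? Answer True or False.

False

(~p7) stands alone — p7 = False.
In (p7 \/ p2), p7 is now false; p2 must hold, so p2 = True.
(~p1 \/ ~p2): since p2 = True, the clause reduces to (~p1). p1 = False.
(p1 \/ ~p5) with p1 = False leaves only ~p5, so p5 = False.
From (~p8 \/ p5) and p5 = False: p8 = False.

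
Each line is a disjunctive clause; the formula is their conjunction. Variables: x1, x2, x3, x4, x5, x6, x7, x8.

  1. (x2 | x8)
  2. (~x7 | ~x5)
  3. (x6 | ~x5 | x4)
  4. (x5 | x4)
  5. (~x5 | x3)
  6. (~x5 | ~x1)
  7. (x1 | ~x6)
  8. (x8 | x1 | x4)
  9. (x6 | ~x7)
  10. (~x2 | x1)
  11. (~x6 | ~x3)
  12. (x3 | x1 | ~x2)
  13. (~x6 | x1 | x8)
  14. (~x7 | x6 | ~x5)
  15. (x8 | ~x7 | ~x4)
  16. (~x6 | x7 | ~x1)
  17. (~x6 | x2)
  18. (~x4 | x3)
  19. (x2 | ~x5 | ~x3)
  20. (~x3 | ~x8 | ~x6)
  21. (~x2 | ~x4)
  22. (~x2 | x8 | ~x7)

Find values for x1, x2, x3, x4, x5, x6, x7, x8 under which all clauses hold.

x1=T  x2=F  x3=T  x4=T  x5=F  x6=F  x7=F  x8=T

Branch on x1: take x1 = True.
  then x5 is forced to False.
  then x4 is forced to True.
  then x3 is forced to True.
  then x6 is forced to False.
  then x7 is forced to False.
  then x2 is forced to False.
  then x8 is forced to True.
Check each clause:
  1. (x8 | x2) — x8 is true.
  2. (~x5 | ~x7) — ~x7 is true.
  3. (x6 | ~x5 | x4) — ~x5 is true.
  4. (x5 | x4) — x4 is true.
  5. (x3 | ~x5) — x3 is true.
  6. (~x1 | ~x5) — ~x5 is true.
  7. (~x6 | x1) — x1 is true.
  8. (x8 | x1 | x4) — x8 is true.
  9. (~x7 | x6) — ~x7 is true.
  10. (x1 | ~x2) — x1 is true.
  11. (~x3 | ~x6) — ~x6 is true.
  12. (x1 | ~x2 | x3) — x1 is true.
  13. (~x6 | x1 | x8) — x8 is true.
  14. (~x7 | x6 | ~x5) — ~x7 is true.
  15. (x8 | ~x7 | ~x4) — x8 is true.
  16. (x7 | ~x1 | ~x6) — ~x6 is true.
  17. (~x6 | x2) — ~x6 is true.
  18. (~x4 | x3) — x3 is true.
  19. (x2 | ~x5 | ~x3) — ~x5 is true.
  20. (~x6 | ~x8 | ~x3) — ~x6 is true.
  21. (~x2 | ~x4) — ~x2 is true.
  22. (~x2 | ~x7 | x8) — x8 is true.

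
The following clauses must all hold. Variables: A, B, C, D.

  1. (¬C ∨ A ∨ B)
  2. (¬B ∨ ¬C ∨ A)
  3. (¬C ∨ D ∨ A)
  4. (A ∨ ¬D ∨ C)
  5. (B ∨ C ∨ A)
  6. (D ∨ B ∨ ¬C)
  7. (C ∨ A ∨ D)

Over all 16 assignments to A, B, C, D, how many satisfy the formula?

7

Satisfying assignments:
  A=T B=F C=F D=F
  A=T B=F C=F D=T
  A=T B=F C=T D=T
  A=T B=T C=F D=F
  A=T B=T C=F D=T
  A=T B=T C=T D=F
  A=T B=T C=T D=T
Count: 7.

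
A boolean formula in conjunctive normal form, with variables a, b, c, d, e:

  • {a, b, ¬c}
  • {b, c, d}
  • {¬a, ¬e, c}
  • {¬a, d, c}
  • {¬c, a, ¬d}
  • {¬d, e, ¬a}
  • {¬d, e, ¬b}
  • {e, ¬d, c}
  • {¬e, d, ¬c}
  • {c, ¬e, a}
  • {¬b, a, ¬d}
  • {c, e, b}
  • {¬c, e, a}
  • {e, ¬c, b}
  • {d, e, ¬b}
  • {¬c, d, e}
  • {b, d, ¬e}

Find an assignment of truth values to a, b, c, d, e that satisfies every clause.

a = True, b = True, c = True, d = True, e = True

Check each clause:
  1. {a, b, ¬c} — a is true.
  2. {c, b, d} — b is true.
  3. {¬e, ¬a, c} — c is true.
  4. {¬a, c, d} — c is true.
  5. {¬d, ¬c, a} — a is true.
  6. {¬a, e, ¬d} — e is true.
  7. {¬b, ¬d, e} — e is true.
  8. {e, ¬d, c} — c is true.
  9. {¬c, ¬e, d} — d is true.
  10. {c, ¬e, a} — c is true.
  11. {a, ¬b, ¬d} — a is true.
  12. {b, c, e} — b is true.
  13. {e, ¬c, a} — a is true.
  14. {¬c, e, b} — b is true.
  15. {¬b, e, d} — d is true.
  16. {d, ¬c, e} — e is true.
  17. {b, d, ¬e} — b is true.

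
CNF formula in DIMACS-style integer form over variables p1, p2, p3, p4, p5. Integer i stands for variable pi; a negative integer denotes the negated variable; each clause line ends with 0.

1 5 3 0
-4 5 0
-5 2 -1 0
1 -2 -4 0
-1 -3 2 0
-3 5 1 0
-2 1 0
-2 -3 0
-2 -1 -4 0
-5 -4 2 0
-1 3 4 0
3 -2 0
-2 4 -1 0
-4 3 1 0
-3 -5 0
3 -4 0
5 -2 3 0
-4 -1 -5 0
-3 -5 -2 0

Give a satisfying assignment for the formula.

p1=False, p2=False, p3=False, p4=False, p5=True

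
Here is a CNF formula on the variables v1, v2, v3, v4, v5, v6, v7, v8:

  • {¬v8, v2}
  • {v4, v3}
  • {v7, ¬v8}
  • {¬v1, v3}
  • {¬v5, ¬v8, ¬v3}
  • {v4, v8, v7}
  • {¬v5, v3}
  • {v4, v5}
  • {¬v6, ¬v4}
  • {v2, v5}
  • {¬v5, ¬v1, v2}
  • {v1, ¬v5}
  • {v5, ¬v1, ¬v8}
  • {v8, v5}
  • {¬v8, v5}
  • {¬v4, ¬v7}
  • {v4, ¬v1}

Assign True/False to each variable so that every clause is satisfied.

v1=True, v2=True, v3=True, v4=True, v5=True, v6=False, v7=False, v8=False

Pure literal: v2 appears only positively; assign v2 = True.
Pure literal: v6 appears only negated; assign v6 = False.
Branch on v1: take v1 = True.
  then v3 is forced to True.
  then v4 is forced to True.
  then v7 is forced to False.
  then v8 is forced to False.
  then v5 is forced to True.
Check each clause:
  1. {¬v8, v2} — ¬v8 is true.
  2. {v4, v3} — v3 is true.
  3. {v7, ¬v8} — ¬v8 is true.
  4. {¬v1, v3} — v3 is true.
  5. {¬v8, ¬v3, ¬v5} — ¬v8 is true.
  6. {v4, v8, v7} — v4 is true.
  7. {¬v5, v3} — v3 is true.
  8. {v4, v5} — v4 is true.
  9. {¬v4, ¬v6} — ¬v6 is true.
  10. {v5, v2} — v2 is true.
  11. {v2, ¬v5, ¬v1} — v2 is true.
  12. {¬v5, v1} — v1 is true.
  13. {v5, ¬v8, ¬v1} — ¬v8 is true.
  14. {v8, v5} — v5 is true.
  15. {v5, ¬v8} — ¬v8 is true.
  16. {¬v7, ¬v4} — ¬v7 is true.
  17. {¬v1, v4} — v4 is true.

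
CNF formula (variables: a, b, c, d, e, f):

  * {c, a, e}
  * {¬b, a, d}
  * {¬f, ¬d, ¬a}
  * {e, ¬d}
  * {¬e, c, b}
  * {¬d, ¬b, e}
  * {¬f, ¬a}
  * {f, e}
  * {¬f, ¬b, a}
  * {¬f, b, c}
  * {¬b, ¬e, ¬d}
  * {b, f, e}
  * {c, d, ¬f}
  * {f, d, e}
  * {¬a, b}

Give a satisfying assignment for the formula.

a=0, b=0, c=1, d=0, e=1, f=1

Check each clause:
  1. {a, c, e} — c is true.
  2. {¬b, a, d} — ¬b is true.
  3. {¬f, ¬a, ¬d} — ¬d is true.
  4. {¬d, e} — ¬d is true.
  5. {b, ¬e, c} — c is true.
  6. {e, ¬b, ¬d} — ¬d is true.
  7. {¬a, ¬f} — ¬a is true.
  8. {f, e} — e is true.
  9. {¬f, ¬b, a} — ¬b is true.
  10. {¬f, b, c} — c is true.
  11. {¬b, ¬d, ¬e} — ¬d is true.
  12. {f, e, b} — e is true.
  13. {d, ¬f, c} — c is true.
  14. {f, e, d} — e is true.
  15. {¬a, b} — ¬a is true.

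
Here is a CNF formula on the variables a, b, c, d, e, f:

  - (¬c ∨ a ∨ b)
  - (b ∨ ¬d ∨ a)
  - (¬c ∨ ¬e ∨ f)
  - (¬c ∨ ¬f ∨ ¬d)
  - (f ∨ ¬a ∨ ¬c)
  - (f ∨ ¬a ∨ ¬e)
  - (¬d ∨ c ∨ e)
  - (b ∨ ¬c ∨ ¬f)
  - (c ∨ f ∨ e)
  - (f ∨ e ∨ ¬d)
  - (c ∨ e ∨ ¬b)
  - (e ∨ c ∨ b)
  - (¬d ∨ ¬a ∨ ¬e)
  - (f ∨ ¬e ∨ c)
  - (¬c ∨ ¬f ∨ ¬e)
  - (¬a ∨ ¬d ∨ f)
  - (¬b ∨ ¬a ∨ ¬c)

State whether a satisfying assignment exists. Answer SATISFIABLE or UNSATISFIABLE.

SATISFIABLE

Pure literal: d appears only negated; assign d = False.
Try a = False.
Try b = False.
  then c is forced to False.
  then e is forced to True.
  then f is forced to True.
Every clause has at least one true literal under this assignment.
So a=0, b=0, c=0, d=0, e=1, f=1 is a satisfying assignment.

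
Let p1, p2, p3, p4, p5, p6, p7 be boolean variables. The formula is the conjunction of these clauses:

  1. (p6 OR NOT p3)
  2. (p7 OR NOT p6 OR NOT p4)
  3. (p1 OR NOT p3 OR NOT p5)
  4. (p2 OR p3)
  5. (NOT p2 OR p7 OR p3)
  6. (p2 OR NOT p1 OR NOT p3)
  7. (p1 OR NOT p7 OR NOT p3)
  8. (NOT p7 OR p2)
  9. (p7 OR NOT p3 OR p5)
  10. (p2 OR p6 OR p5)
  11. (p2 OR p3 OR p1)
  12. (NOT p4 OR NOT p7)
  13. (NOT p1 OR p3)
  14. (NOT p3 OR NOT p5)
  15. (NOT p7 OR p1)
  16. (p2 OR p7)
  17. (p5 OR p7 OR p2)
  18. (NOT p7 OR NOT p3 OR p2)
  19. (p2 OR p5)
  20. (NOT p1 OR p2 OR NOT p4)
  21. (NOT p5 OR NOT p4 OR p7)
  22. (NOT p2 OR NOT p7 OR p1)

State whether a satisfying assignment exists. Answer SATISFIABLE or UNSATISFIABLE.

p4 occurs only negated in the remaining clauses — set p4 = False.
Set p1 = True and propagate.
  then p3 is forced to True.
  then p6 is forced to True.
  then p2 is forced to True.
  then p5 is forced to False.
  then p7 is forced to True.
So p1 = T  p2 = T  p3 = T  p4 = F  p5 = F  p6 = T  p7 = T is a satisfying assignment.

SATISFIABLE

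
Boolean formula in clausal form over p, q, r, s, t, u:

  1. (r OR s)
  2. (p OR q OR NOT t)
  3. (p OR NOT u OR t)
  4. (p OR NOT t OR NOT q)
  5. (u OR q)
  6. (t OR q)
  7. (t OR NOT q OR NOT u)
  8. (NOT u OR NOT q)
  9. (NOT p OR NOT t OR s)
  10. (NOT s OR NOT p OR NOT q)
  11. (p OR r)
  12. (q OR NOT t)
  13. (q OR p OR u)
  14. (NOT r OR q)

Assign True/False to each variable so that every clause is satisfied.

p=False, q=True, r=True, s=True, t=False, u=False

Try p = False.
  then r is forced to True.
  then q is forced to True.
  then t is forced to False.
  then u is forced to False.
s is now unconstrained; take s = True.
Check each clause:
  1. (r OR s) — r is true.
  2. (NOT t OR q OR p) — q is true.
  3. (t OR NOT u OR p) — NOT u is true.
  4. (NOT q OR p OR NOT t) — NOT t is true.
  5. (u OR q) — q is true.
  6. (t OR q) — q is true.
  7. (NOT q OR NOT u OR t) — NOT u is true.
  8. (NOT q OR NOT u) — NOT u is true.
  9. (NOT p OR NOT t OR s) — NOT t is true.
  10. (NOT q OR NOT p OR NOT s) — NOT p is true.
  11. (r OR p) — r is true.
  12. (NOT t OR q) — q is true.
  13. (q OR p OR u) — q is true.
  14. (NOT r OR q) — q is true.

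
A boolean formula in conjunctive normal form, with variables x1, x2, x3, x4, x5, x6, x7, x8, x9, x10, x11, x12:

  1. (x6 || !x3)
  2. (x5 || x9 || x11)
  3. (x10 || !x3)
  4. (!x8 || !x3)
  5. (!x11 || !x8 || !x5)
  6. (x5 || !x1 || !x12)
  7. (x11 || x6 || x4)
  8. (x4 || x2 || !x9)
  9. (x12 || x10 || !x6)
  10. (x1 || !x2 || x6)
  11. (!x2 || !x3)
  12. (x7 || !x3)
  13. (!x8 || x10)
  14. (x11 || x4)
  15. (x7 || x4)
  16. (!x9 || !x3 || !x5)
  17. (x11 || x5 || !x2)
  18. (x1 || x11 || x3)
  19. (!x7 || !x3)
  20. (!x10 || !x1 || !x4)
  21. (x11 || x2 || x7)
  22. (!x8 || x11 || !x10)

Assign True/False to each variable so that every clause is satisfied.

x8 occurs only negated in the remaining clauses — set x8 = False.
Set x1 = False and propagate.
For the remaining variables, x2 = True, x3 = False, x4 = False, x5 = True, x6 = True, x7 = True, x9 = True, x10 = False, x11 = True, x12 = True works.

x1 = False  x2 = True  x3 = False  x4 = False  x5 = True  x6 = True  x7 = True  x8 = False  x9 = True  x10 = False  x11 = True  x12 = True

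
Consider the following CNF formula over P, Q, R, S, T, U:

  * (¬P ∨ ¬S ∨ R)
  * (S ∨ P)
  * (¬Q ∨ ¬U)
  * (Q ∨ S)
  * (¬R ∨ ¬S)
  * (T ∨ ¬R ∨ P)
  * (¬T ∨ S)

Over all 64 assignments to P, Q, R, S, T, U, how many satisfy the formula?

8

The models are:
  P=0 Q=0 R=0 S=1 T=0 U=0
  P=0 Q=0 R=0 S=1 T=0 U=1
  P=0 Q=0 R=0 S=1 T=1 U=0
  P=0 Q=0 R=0 S=1 T=1 U=1
  P=0 Q=1 R=0 S=1 T=0 U=0
  P=0 Q=1 R=0 S=1 T=1 U=0
  P=1 Q=1 R=0 S=0 T=0 U=0
  P=1 Q=1 R=1 S=0 T=0 U=0
Count: 8.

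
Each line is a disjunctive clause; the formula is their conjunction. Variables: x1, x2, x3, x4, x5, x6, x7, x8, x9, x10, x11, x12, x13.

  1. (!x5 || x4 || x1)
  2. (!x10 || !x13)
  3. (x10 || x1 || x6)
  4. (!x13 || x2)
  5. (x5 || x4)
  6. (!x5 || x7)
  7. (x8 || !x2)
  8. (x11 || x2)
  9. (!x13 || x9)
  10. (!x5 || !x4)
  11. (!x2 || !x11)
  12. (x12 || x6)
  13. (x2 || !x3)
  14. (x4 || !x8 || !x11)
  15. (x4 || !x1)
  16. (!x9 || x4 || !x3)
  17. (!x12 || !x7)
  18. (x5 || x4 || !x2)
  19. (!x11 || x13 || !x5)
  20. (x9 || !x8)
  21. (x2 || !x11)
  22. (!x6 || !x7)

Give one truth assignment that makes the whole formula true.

x1=F  x2=T  x3=F  x4=T  x5=F  x6=T  x7=F  x8=T  x9=T  x10=F  x11=F  x12=F  x13=F

Check each clause:
  1. (x4 || !x5 || x1) — !x5 is true.
  2. (!x13 || !x10) — !x13 is true.
  3. (x6 || x10 || x1) — x6 is true.
  4. (x2 || !x13) — x2 is true.
  5. (x4 || x5) — x4 is true.
  6. (!x5 || x7) — !x5 is true.
  7. (x8 || !x2) — x8 is true.
  8. (x11 || x2) — x2 is true.
  9. (x9 || !x13) — x9 is true.
  10. (!x5 || !x4) — !x5 is true.
  11. (!x2 || !x11) — !x11 is true.
  12. (x6 || x12) — x6 is true.
  13. (x2 || !x3) — x2 is true.
  14. (!x8 || !x11 || x4) — x4 is true.
  15. (x4 || !x1) — x4 is true.
  16. (!x3 || !x9 || x4) — x4 is true.
  17. (!x7 || !x12) — !x7 is true.
  18. (!x2 || x4 || x5) — x4 is true.
  19. (x13 || !x11 || !x5) — !x11 is true.
  20. (!x8 || x9) — x9 is true.
  21. (x2 || !x11) — x2 is true.
  22. (!x6 || !x7) — !x7 is true.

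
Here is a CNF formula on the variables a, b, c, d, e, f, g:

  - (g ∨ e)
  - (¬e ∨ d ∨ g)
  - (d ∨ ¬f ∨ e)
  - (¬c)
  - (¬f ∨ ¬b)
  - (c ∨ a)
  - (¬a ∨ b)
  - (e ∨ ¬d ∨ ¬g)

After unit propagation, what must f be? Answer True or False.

False

(¬c) is a unit clause: c = False.
(a ∨ c) with c = False leaves only a, so a = True.
(¬a ∨ b): since a = True, the clause reduces to (b). b = True.
From (¬b ∨ ¬f) and b = True: f = False.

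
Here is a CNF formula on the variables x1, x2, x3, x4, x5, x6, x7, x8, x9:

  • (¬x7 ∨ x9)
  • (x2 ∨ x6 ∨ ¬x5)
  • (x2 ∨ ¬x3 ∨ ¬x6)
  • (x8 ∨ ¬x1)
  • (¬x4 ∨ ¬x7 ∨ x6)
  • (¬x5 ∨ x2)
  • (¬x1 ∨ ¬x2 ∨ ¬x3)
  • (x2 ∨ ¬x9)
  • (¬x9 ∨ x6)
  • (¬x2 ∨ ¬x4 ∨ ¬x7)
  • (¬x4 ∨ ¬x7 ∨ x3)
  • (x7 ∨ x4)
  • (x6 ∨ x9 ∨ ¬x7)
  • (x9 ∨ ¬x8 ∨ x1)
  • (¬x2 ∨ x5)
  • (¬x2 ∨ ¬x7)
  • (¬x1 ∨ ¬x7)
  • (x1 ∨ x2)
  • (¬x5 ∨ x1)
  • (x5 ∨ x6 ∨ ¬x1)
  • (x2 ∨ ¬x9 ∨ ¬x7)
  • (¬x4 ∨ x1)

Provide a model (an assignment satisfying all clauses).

x1=1, x2=1, x3=0, x4=1, x5=1, x6=1, x7=0, x8=1, x9=1

Branch on x1: take x1 = True.
  then x8 is forced to True.
  then x7 is forced to False.
  then x4 is forced to True.
For the remaining variables, x2 = True, x3 = False, x5 = True, x6 = True, x9 = True works.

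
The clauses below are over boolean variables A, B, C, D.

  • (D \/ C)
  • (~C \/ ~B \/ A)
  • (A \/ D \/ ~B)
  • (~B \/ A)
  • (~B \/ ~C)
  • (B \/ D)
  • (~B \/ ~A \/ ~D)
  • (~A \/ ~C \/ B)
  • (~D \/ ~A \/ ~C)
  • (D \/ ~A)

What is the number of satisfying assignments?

3

Satisfying assignments:
  A=0 B=0 C=0 D=1
  A=0 B=0 C=1 D=1
  A=1 B=0 C=0 D=1
Count: 3.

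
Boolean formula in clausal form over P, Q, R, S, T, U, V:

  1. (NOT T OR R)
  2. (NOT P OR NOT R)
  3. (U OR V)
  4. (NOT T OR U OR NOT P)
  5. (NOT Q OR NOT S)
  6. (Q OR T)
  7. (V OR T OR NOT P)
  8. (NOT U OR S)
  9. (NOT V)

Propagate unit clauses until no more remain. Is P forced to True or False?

False

(NOT V) stands alone — V = False.
From (V OR U) and V = False: U = True.
(S OR NOT U) with U = True leaves only S, so S = True.
From (NOT S OR NOT Q) and S = True: Q = False.
In (Q OR T), Q is now false; T must hold, so T = True.
(R OR NOT T) with T = True leaves only R, so R = True.
(NOT P OR NOT R) with R = True leaves only NOT P, so P = False.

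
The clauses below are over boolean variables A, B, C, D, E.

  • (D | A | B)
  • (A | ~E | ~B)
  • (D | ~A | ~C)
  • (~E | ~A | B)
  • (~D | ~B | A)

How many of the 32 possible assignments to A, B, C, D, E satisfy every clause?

15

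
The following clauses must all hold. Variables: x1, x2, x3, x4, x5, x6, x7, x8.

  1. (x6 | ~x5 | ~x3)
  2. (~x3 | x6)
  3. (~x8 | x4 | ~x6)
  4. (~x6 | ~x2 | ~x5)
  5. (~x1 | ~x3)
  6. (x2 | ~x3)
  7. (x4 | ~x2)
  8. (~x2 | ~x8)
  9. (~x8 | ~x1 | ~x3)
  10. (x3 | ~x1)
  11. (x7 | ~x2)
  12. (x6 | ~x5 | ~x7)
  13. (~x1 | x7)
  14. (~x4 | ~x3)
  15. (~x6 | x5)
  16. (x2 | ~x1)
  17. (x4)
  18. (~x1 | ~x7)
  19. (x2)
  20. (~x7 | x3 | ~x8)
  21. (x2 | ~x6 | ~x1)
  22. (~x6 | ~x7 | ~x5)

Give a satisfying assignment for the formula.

x1=0  x2=1  x3=0  x4=1  x5=0  x6=0  x7=1  x8=0

Unit propagation: (x4) forces x4 = True.
The clause (~x3) is unit: x3 must be False.
(~x1) is a unit clause, so x1 = False.
The clause (x2) is unit: x2 must be True.
(~x8) is a unit clause, so x8 = False.
The clause (x7) is unit: x7 must be True.
Try x5 = False.
  then x6 is forced to False.
Every clause has at least one true literal under this assignment.
Check each clause:
  1. (x6 | ~x5 | ~x3) — ~x5 is true.
  2. (~x3 | x6) — ~x3 is true.
  3. (~x8 | ~x6 | x4) — ~x8 is true.
  4. (~x2 | ~x6 | ~x5) — ~x6 is true.
  5. (~x1 | ~x3) — ~x3 is true.
  6. (x2 | ~x3) — x2 is true.
  7. (~x2 | x4) — x4 is true.
  8. (~x2 | ~x8) — ~x8 is true.
  9. (~x8 | ~x1 | ~x3) — ~x8 is true.
  10. (~x1 | x3) — ~x1 is true.
  11. (x7 | ~x2) — x7 is true.
  12. (~x5 | x6 | ~x7) — ~x5 is true.
  13. (x7 | ~x1) — ~x1 is true.
  14. (~x3 | ~x4) — ~x3 is true.
  15. (x5 | ~x6) — ~x6 is true.
  16. (~x1 | x2) — x2 is true.
  17. (x4) — x4 is true.
  18. (~x7 | ~x1) — ~x1 is true.
  19. (x2) — x2 is true.
  20. (x3 | ~x7 | ~x8) — ~x8 is true.
  21. (~x6 | ~x1 | x2) — x2 is true.
  22. (~x6 | ~x7 | ~x5) — ~x6 is true.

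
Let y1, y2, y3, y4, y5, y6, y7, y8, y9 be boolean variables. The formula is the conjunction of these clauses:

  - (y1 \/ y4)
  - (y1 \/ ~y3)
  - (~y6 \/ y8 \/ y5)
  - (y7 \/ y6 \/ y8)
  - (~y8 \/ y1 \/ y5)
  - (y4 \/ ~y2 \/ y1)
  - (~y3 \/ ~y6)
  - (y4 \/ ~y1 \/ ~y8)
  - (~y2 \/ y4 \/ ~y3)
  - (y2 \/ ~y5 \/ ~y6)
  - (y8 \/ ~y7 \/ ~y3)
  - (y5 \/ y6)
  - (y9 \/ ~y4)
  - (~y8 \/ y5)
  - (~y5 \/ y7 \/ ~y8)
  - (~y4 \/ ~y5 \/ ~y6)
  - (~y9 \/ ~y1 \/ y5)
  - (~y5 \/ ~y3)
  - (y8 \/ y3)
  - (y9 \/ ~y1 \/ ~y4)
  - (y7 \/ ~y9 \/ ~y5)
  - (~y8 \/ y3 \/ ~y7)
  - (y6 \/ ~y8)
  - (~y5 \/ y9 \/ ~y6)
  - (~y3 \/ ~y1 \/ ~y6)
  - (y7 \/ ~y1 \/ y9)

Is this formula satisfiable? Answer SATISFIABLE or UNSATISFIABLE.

UNSATISFIABLE

y5 = True:
  propagation gives y3=False, y8=True, y7=True; an empty clause results — contradiction.
y5 = False:
  propagation gives y6=True, y8=True; an empty clause results — contradiction.
Every branch closes, so no satisfying assignment exists.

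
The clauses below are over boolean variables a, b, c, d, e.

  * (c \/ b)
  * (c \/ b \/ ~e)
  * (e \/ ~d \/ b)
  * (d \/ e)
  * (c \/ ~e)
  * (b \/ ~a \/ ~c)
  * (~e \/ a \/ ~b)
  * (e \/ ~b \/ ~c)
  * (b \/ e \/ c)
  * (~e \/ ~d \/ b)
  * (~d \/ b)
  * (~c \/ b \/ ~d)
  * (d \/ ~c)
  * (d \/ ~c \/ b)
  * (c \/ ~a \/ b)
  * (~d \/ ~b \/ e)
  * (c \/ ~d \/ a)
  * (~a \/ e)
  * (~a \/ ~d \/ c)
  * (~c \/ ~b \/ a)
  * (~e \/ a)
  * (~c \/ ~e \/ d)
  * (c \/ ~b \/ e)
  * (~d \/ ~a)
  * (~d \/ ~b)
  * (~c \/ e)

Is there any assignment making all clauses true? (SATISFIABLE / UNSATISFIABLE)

UNSATISFIABLE

b = True:
  propagation gives d=False, e=True, c=True; an empty clause results — contradiction.
b = False:
  propagation gives c=True, a=False, d=False; an empty clause results — contradiction.
Every branch closes, so no satisfying assignment exists.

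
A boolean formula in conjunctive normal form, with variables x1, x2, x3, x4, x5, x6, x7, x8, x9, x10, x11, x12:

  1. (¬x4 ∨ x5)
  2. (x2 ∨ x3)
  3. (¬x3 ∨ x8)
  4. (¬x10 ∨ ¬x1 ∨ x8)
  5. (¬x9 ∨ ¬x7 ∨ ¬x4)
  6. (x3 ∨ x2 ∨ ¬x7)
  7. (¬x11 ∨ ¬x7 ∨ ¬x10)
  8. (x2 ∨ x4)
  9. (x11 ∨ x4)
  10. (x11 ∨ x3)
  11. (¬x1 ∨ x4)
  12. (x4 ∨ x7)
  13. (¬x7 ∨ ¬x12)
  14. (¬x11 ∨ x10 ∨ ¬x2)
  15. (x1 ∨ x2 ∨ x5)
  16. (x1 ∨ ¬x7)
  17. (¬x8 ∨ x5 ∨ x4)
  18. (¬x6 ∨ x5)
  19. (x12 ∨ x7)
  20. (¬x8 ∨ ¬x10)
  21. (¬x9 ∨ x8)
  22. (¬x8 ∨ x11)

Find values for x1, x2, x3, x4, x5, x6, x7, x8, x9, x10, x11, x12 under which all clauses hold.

Pure literal: x5 appears only positively; assign x5 = True.
x6 occurs only negated in the remaining clauses — set x6 = False.
Branch on x1: take x1 = True.
  then x4 is forced to True.
Try x2 = False.
  then x3 is forced to True.
  then x8 is forced to True.
  then x10 is forced to False.
  then x11 is forced to True.
The remaining clauses are satisfied by x7 = False, x9 = False, x12 = True.

x1=T, x2=F, x3=T, x4=T, x5=T, x6=F, x7=F, x8=T, x9=F, x10=F, x11=T, x12=T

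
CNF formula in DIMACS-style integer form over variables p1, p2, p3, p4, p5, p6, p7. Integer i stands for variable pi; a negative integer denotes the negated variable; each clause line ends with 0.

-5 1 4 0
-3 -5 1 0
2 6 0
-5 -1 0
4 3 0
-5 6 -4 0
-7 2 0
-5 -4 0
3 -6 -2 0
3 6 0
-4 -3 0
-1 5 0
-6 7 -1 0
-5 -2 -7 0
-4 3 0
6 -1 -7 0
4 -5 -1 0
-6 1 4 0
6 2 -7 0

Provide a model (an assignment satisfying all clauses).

p1=F, p2=T, p3=T, p4=F, p5=F, p6=F, p7=T

Check each clause:
  1. (~p5 \/ p1 \/ p4) — ~p5 is true.
  2. (p1 \/ ~p3 \/ ~p5) — ~p5 is true.
  3. (p2 \/ p6) — p2 is true.
  4. (~p1 \/ ~p5) — ~p5 is true.
  5. (p3 \/ p4) — p3 is true.
  6. (p6 \/ ~p4 \/ ~p5) — ~p5 is true.
  7. (~p7 \/ p2) — p2 is true.
  8. (~p4 \/ ~p5) — ~p5 is true.
  9. (~p6 \/ ~p2 \/ p3) — ~p6 is true.
  10. (p6 \/ p3) — p3 is true.
  11. (~p4 \/ ~p3) — ~p4 is true.
  12. (~p1 \/ p5) — ~p1 is true.
  13. (~p1 \/ ~p6 \/ p7) — ~p6 is true.
  14. (~p5 \/ ~p7 \/ ~p2) — ~p5 is true.
  15. (~p4 \/ p3) — p3 is true.
  16. (~p1 \/ p6 \/ ~p7) — ~p1 is true.
  17. (p4 \/ ~p1 \/ ~p5) — ~p5 is true.
  18. (p1 \/ p4 \/ ~p6) — ~p6 is true.
  19. (p6 \/ ~p7 \/ p2) — p2 is true.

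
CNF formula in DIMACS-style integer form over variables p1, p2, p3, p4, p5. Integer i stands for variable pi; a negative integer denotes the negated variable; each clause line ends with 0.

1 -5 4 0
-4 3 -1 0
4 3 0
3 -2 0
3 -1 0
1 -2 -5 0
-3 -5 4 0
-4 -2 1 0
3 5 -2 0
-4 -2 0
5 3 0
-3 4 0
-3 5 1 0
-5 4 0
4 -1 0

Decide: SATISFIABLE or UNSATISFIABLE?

SATISFIABLE

Pure literal: p2 appears only negated; assign p2 = False.
Try p1 = True.
  then p3 is forced to True.
  then p4 is forced to True.
p5 is now unconstrained; take p5 = True.
So p1=1, p2=0, p3=1, p4=1, p5=1 is a satisfying assignment.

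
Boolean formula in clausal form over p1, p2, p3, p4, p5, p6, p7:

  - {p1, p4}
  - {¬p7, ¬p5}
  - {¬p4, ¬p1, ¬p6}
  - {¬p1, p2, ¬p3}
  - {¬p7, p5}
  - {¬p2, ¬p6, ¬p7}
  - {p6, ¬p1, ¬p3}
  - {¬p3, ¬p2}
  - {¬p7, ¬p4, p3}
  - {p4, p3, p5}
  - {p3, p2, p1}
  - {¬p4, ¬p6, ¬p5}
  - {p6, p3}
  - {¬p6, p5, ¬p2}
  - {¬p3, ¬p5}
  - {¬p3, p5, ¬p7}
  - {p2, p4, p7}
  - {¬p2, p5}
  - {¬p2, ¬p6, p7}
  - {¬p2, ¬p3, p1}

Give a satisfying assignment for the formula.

Set p1 = False and propagate.
  then p4 is forced to True.
Try p2 = False.
  then p3 is forced to True.
  then p5 is forced to False.
  then p7 is forced to False.
p6 is now unconstrained; take p6 = True.
Every clause has at least one true literal under this assignment.

p1=False, p2=False, p3=True, p4=True, p5=False, p6=True, p7=False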